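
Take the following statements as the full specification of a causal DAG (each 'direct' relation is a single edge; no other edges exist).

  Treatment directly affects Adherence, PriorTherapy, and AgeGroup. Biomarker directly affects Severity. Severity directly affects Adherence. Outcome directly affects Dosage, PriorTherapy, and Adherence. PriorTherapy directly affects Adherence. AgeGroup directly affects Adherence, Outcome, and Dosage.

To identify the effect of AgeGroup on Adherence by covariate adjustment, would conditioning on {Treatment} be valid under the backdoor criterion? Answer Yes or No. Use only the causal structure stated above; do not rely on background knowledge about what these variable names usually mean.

Yes

Backdoor paths from AgeGroup to Adherence (paths whose first edge points into AgeGroup):
  P1: AgeGroup <- Treatment -> PriorTherapy <- Outcome -> Adherence
  P2: AgeGroup <- Treatment -> PriorTherapy -> Adherence
  P3: AgeGroup <- Treatment -> Adherence
Condition 1 (no descendant of AgeGroup in the set): holds — descendants of AgeGroup are {Adherence, Dosage, Outcome, PriorTherapy}; none are in {Treatment}.
Condition 2 (every backdoor path blocked by {Treatment}):
  P1: blocked at fork node Treatment ∈ conditioning set.
  P2: blocked at fork node Treatment ∈ conditioning set.
  P3: blocked at fork node Treatment ∈ conditioning set.
{Treatment} satisfies the backdoor criterion.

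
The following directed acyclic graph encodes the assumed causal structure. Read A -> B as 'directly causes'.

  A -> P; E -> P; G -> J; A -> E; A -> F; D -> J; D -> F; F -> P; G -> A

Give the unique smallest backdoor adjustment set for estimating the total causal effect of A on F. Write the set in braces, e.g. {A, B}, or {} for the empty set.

Variables eligible for adjustment (non-descendants of A, excluding A and F): {D, G, J}.
Backdoor paths from A to F:
  P1: A <- G -> J <- D -> F
Each backdoor path contains an unconditioned collider, so every path is already blocked with the empty conditioning set:
  P1: blocked at collider J (neither it nor any descendant is in the conditioning set).
The empty set is therefore the unique smallest valid set.

{}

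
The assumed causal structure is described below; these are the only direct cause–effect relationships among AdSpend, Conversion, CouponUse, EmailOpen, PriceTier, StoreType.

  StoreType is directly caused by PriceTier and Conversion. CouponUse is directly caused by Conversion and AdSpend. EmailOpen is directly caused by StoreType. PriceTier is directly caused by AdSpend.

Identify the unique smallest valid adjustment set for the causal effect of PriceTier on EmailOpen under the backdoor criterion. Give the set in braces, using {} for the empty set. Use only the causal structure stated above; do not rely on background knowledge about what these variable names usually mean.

Variables eligible for adjustment (non-descendants of PriceTier, excluding PriceTier and EmailOpen): {AdSpend, Conversion, CouponUse}.
Backdoor paths from PriceTier to EmailOpen:
  P1: PriceTier <- AdSpend -> CouponUse <- Conversion -> StoreType -> EmailOpen
Each backdoor path contains an unconditioned collider, so every path is already blocked with the empty conditioning set:
  P1: blocked at collider CouponUse (neither it nor any descendant is in the conditioning set).
The empty set is therefore the unique smallest valid set.

{}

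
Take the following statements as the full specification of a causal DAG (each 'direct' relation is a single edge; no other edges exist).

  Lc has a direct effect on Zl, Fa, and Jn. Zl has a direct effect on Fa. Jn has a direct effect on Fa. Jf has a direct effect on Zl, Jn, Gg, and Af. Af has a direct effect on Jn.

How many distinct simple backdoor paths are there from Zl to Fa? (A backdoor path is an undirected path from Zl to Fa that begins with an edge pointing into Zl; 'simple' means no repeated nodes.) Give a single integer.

6

A backdoor path from Zl to Fa is any simple undirected path whose first edge points into Zl (i.e. leaves Zl via a parent).
Parents of Zl: {Jf, Lc}.
Enumerating:
  P1: Zl <- Lc -> Jn -> Fa
  P2: Zl <- Lc -> Fa
  P3: Zl <- Jf -> Af -> Jn <- Lc -> Fa
  P4: Zl <- Jf -> Af -> Jn -> Fa
  P5: Zl <- Jf -> Jn <- Lc -> Fa
  P6: Zl <- Jf -> Jn -> Fa
That exhausts the simple backdoor paths. Count: 6.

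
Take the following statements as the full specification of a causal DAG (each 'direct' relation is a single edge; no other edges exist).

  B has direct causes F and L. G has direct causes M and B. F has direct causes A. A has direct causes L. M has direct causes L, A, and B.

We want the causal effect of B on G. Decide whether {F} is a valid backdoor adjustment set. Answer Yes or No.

Backdoor paths from B to G (paths whose first edge points into B):
  P1: B <- L -> A -> M -> G
  P2: B <- L -> M -> G
  P3: B <- F <- A <- L -> M -> G
  P4: B <- F <- A -> M -> G
Condition 1 (no descendant of B in the set): holds — descendants of B are {G, M}; none are in {F}.
Condition 2 (every backdoor path blocked by {F}):
  P1: open — no interior node is in the conditioning set.
  P2: open — no interior node is in the conditioning set.
  P3: blocked at chain node F ∈ conditioning set.
  P4: blocked at chain node F ∈ conditioning set.
{F} does not satisfy the backdoor criterion.

No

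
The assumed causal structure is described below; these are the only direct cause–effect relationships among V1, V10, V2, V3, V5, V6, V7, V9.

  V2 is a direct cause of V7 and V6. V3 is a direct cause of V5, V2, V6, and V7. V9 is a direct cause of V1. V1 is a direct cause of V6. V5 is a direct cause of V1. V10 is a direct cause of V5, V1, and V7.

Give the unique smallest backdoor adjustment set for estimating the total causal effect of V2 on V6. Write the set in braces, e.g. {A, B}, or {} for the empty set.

{V3}

Variables eligible for adjustment (non-descendants of V2, excluding V2 and V6): {V1, V10, V3, V5, V9}.
Backdoor paths from V2 to V6:
  P1: V2 <- V3 -> V5 <- V10 -> V1 -> V6
  P2: V2 <- V3 -> V5 -> V1 -> V6
  P3: V2 <- V3 -> V7 <- V10 -> V5 -> V1 -> V6
  P4: V2 <- V3 -> V7 <- V10 -> V1 -> V6
  P5: V2 <- V3 -> V6
The empty set is not sufficient: P2 (V2 <- V3 -> V5 -> V1 -> V6) has no collider blocking it and no conditioned non-collider, so it is open.
Try {V3}:
  P1: blocked at fork node V3 ∈ conditioning set.
  P2: blocked at fork node V3 ∈ conditioning set.
  P3: blocked at fork node V3 ∈ conditioning set.
  P4: blocked at fork node V3 ∈ conditioning set.
  P5: blocked at fork node V3 ∈ conditioning set.
{V3} contains no descendant of V2 and blocks every backdoor path.
No other singleton works — e.g. {V10} leaves P2 open — so {V3} is the unique smallest valid adjustment set.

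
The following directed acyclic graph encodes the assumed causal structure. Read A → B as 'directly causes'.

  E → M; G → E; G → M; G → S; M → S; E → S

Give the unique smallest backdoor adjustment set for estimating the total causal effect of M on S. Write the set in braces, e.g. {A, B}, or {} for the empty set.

Variables eligible for adjustment (non-descendants of M, excluding M and S): {E, G}.
Backdoor paths from M to S:
  P1: M <- G -> E -> S
  P2: M <- G -> S
  P3: M <- E <- G -> S
  P4: M <- E -> S
The empty set is not sufficient: P1 (M <- G -> E -> S) has no collider blocking it and no conditioned non-collider, so it is open.
Try {E, G}:
  P1: blocked at fork node G ∈ conditioning set.
  P2: blocked at fork node G ∈ conditioning set.
  P3: blocked at chain node E ∈ conditioning set.
  P4: blocked at fork node E ∈ conditioning set.
{E, G} contains no descendant of M and blocks every backdoor path.
Every element of {E, G} is needed (dropping E leaves P4 open; dropping G leaves P2 open), so no proper subset is valid.
Among all size-2 subsets of the eligible variables, only {E, G} blocks every backdoor path, so it is the unique smallest valid adjustment set.

{E, G}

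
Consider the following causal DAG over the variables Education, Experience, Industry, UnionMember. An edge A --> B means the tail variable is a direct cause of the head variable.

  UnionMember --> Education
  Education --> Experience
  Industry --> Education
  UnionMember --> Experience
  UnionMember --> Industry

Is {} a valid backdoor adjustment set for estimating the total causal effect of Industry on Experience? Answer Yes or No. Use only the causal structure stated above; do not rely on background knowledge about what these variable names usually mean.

Backdoor paths from Industry to Experience (paths whose first edge points into Industry):
  P1: Industry <- UnionMember -> Education -> Experience
  P2: Industry <- UnionMember -> Experience
Condition 1 (no descendant of Industry in the set): holds — descendants of Industry are {Education, Experience}; none are in {}.
Condition 2 (every backdoor path blocked by {}):
  P1: open — no interior node is in the conditioning set.
  P2: open — no interior node is in the conditioning set.
{} does not satisfy the backdoor criterion.

No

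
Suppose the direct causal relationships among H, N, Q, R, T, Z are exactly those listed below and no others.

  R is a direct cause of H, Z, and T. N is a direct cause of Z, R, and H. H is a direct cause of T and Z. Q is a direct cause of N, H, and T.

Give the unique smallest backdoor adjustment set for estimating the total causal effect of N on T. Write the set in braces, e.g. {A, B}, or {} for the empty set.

Variables eligible for adjustment (non-descendants of N, excluding N and T): {Q}.
Backdoor paths from N to T:
  P1: N <- Q -> H <- R -> T
  P2: N <- Q -> H -> T
  P3: N <- Q -> H -> Z <- R -> T
  P4: N <- Q -> T
The empty set is not sufficient: P2 (N <- Q -> H -> T) has no collider blocking it and no conditioned non-collider, so it is open.
Try {Q}:
  P1: blocked at fork node Q ∈ conditioning set.
  P2: blocked at fork node Q ∈ conditioning set.
  P3: blocked at fork node Q ∈ conditioning set.
  P4: blocked at fork node Q ∈ conditioning set.
{Q} contains no descendant of N and blocks every backdoor path.
{Q} is the unique smallest valid adjustment set.

{Q}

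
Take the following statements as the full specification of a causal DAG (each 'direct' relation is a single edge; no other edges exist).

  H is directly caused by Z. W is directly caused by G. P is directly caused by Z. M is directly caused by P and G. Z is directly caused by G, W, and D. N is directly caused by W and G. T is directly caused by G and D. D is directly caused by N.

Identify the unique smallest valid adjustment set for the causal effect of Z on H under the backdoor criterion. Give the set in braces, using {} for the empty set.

Variables eligible for adjustment (non-descendants of Z, excluding Z and H): {D, G, N, T, W}.
Backdoor paths from Z to H:
  (none)
With no backdoor paths the empty set already satisfies the criterion, and it is trivially minimal.

{}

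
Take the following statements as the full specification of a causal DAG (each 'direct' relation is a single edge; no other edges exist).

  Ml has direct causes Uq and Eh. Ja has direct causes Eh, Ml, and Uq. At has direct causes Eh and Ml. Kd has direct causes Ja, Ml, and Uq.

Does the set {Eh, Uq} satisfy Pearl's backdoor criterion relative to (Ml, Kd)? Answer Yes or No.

Backdoor paths from Ml to Kd (paths whose first edge points into Ml):
  P1: Ml <- Uq -> Ja -> Kd
  P2: Ml <- Uq -> Kd
  P3: Ml <- Eh -> Ja <- Uq -> Kd
  P4: Ml <- Eh -> Ja -> Kd
Condition 1 (no descendant of Ml in the set): holds — descendants of Ml are {At, Ja, Kd}; none are in {Eh, Uq}.
Condition 2 (every backdoor path blocked by {Eh, Uq}):
  P1: blocked at fork node Uq ∈ conditioning set.
  P2: blocked at fork node Uq ∈ conditioning set.
  P3: blocked at fork node Eh ∈ conditioning set.
  P4: blocked at fork node Eh ∈ conditioning set.
{Eh, Uq} satisfies the backdoor criterion.

Yes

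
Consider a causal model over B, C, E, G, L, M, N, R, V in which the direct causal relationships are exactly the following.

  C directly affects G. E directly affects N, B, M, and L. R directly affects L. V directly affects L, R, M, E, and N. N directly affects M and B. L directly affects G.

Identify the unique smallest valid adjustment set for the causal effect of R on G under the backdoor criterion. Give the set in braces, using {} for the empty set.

Variables eligible for adjustment (non-descendants of R, excluding R and G): {B, C, E, M, N, V}.
Backdoor paths from R to G:
  P1: R <- V -> E -> L -> G
  P2: R <- V -> N <- E -> L -> G
  P3: R <- V -> N -> M <- E -> L -> G
  P4: R <- V -> N -> B <- E -> L -> G
  P5: R <- V -> M <- E -> L -> G
  P6: R <- V -> M <- N <- E -> L -> G
  P7: R <- V -> M <- N -> B <- E -> L -> G
  P8: R <- V -> L -> G
The empty set is not sufficient: P1 (R <- V -> E -> L -> G) has no collider blocking it and no conditioned non-collider, so it is open.
Try {V}:
  P1: blocked at fork node V ∈ conditioning set.
  P2: blocked at fork node V ∈ conditioning set.
  P3: blocked at fork node V ∈ conditioning set.
  P4: blocked at fork node V ∈ conditioning set.
  P5: blocked at fork node V ∈ conditioning set.
  P6: blocked at fork node V ∈ conditioning set.
  P7: blocked at fork node V ∈ conditioning set.
  P8: blocked at fork node V ∈ conditioning set.
{V} contains no descendant of R and blocks every backdoor path.
No other singleton works — e.g. {E} leaves P8 open — so {V} is the unique smallest valid adjustment set.

{V}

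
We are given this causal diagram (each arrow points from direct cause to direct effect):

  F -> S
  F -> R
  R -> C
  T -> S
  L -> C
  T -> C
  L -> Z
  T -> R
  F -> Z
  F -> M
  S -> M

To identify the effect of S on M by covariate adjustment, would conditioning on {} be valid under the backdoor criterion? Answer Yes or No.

Backdoor paths from S to M (paths whose first edge points into S):
  P1: S <- F -> M
  P2: S <- T -> R <- F -> M
  P3: S <- T -> R -> C <- L -> Z <- F -> M
  P4: S <- T -> C <- L -> Z <- F -> M
  P5: S <- T -> C <- R <- F -> M
Condition 1 (no descendant of S in the set): holds — descendants of S are {M}; none are in {}.
Condition 2 (every backdoor path blocked by {}):
  P1: open — no interior node is in the conditioning set.
  P2: blocked at collider R (neither it nor any descendant is in the conditioning set).
  P3: blocked at collider C (neither it nor any descendant is in the conditioning set).
  P4: blocked at collider C (neither it nor any descendant is in the conditioning set).
  P5: blocked at collider C (neither it nor any descendant is in the conditioning set).
{} does not satisfy the backdoor criterion.

No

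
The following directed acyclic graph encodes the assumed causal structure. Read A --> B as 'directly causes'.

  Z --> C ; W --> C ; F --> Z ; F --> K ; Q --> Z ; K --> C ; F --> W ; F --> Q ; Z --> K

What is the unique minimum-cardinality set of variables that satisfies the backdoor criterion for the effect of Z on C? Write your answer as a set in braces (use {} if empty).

Variables eligible for adjustment (non-descendants of Z, excluding Z and C): {F, Q, W}.
Backdoor paths from Z to C:
  P1: Z <- F -> W -> C
  P2: Z <- F -> K -> C
  P3: Z <- Q <- F -> W -> C
  P4: Z <- Q <- F -> K -> C
The empty set is not sufficient: P1 (Z <- F -> W -> C) has no collider blocking it and no conditioned non-collider, so it is open.
Try {F}:
  P1: blocked at fork node F ∈ conditioning set.
  P2: blocked at fork node F ∈ conditioning set.
  P3: blocked at fork node F ∈ conditioning set.
  P4: blocked at fork node F ∈ conditioning set.
{F} contains no descendant of Z and blocks every backdoor path.
No other singleton works — e.g. {Q} leaves P1 open — so {F} is the unique smallest valid adjustment set.

{F}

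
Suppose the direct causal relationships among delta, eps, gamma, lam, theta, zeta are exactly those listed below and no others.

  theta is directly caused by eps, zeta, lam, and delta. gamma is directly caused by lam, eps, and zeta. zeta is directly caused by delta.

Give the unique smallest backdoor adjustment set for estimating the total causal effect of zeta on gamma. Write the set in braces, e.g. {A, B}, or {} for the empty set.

Variables eligible for adjustment (non-descendants of zeta, excluding zeta and gamma): {delta, eps, lam}.
Backdoor paths from zeta to gamma:
  P1: zeta <- delta -> theta <- eps -> gamma
  P2: zeta <- delta -> theta <- lam -> gamma
Each backdoor path contains an unconditioned collider, so every path is already blocked with the empty conditioning set:
  P1: blocked at collider theta (neither it nor any descendant is in the conditioning set).
  P2: blocked at collider theta (neither it nor any descendant is in the conditioning set).
The empty set is therefore the unique smallest valid set.

{}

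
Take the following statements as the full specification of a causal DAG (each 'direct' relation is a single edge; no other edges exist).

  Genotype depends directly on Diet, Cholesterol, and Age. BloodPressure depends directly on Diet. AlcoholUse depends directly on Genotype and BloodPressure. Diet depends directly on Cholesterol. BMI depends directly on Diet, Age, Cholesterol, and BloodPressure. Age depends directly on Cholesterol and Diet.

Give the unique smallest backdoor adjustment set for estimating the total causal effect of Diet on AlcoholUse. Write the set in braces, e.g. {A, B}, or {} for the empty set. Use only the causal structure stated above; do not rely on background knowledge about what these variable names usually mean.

{Cholesterol}

Variables eligible for adjustment (non-descendants of Diet, excluding Diet and AlcoholUse): {Cholesterol}.
Backdoor paths from Diet to AlcoholUse:
  P1: Diet <- Cholesterol -> Age -> Genotype -> AlcoholUse
  P2: Diet <- Cholesterol -> Age -> BMI <- BloodPressure -> AlcoholUse
  P3: Diet <- Cholesterol -> Genotype <- Age -> BMI <- BloodPressure -> AlcoholUse
  P4: Diet <- Cholesterol -> Genotype -> AlcoholUse
  P5: Diet <- Cholesterol -> BMI <- Age -> Genotype -> AlcoholUse
  P6: Diet <- Cholesterol -> BMI <- BloodPressure -> AlcoholUse
The empty set is not sufficient: P1 (Diet <- Cholesterol -> Age -> Genotype -> AlcoholUse) has no collider blocking it and no conditioned non-collider, so it is open.
Try {Cholesterol}:
  P1: blocked at fork node Cholesterol ∈ conditioning set.
  P2: blocked at fork node Cholesterol ∈ conditioning set.
  P3: blocked at fork node Cholesterol ∈ conditioning set.
  P4: blocked at fork node Cholesterol ∈ conditioning set.
  P5: blocked at fork node Cholesterol ∈ conditioning set.
  P6: blocked at fork node Cholesterol ∈ conditioning set.
{Cholesterol} contains no descendant of Diet and blocks every backdoor path.
{Cholesterol} is the unique smallest valid adjustment set.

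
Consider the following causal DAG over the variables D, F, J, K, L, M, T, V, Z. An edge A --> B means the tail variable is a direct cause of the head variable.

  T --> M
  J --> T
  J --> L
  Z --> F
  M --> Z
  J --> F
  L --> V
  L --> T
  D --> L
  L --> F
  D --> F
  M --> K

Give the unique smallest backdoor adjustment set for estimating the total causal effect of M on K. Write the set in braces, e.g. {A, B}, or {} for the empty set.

{}

Variables eligible for adjustment (non-descendants of M, excluding M and K): {D, J, L, T, V}.
Backdoor paths from M to K:
  (none)
With no backdoor paths the empty set already satisfies the criterion, and it is trivially minimal.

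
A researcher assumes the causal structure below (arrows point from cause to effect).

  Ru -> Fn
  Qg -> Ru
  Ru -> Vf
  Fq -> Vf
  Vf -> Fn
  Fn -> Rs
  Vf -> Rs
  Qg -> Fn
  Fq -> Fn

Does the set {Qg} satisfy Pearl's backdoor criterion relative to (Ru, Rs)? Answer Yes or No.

Yes

Backdoor paths from Ru to Rs (paths whose first edge points into Ru):
  P1: Ru <- Qg -> Fn <- Fq -> Vf -> Rs
  P2: Ru <- Qg -> Fn <- Vf -> Rs
  P3: Ru <- Qg -> Fn -> Rs
Condition 1 (no descendant of Ru in the set): holds — descendants of Ru are {Fn, Rs, Vf}; none are in {Qg}.
Condition 2 (every backdoor path blocked by {Qg}):
  P1: blocked at fork node Qg ∈ conditioning set.
  P2: blocked at fork node Qg ∈ conditioning set.
  P3: blocked at fork node Qg ∈ conditioning set.
{Qg} satisfies the backdoor criterion.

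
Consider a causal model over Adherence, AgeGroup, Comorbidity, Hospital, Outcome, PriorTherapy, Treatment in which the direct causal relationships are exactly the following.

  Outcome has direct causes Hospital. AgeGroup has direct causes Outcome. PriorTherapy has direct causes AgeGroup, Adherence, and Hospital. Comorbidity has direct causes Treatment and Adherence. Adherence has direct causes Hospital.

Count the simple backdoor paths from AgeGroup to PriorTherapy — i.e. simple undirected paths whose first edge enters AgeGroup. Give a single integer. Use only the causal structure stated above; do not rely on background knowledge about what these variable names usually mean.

A backdoor path from AgeGroup to PriorTherapy is any simple undirected path whose first edge points into AgeGroup (i.e. leaves AgeGroup via a parent).
Parents of AgeGroup: {Outcome}.
Enumerating:
  P1: AgeGroup <- Outcome <- Hospital -> Adherence -> PriorTherapy
  P2: AgeGroup <- Outcome <- Hospital -> PriorTherapy
That exhausts the simple backdoor paths. Count: 2.

2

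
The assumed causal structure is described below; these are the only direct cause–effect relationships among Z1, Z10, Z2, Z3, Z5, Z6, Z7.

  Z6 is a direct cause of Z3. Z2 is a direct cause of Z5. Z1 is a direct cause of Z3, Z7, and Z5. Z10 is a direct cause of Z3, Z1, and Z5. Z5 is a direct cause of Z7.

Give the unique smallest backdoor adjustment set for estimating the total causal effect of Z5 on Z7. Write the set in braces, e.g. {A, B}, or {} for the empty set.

Variables eligible for adjustment (non-descendants of Z5, excluding Z5 and Z7): {Z1, Z10, Z2, Z3, Z6}.
Backdoor paths from Z5 to Z7:
  P1: Z5 <- Z10 -> Z1 -> Z7
  P2: Z5 <- Z10 -> Z3 <- Z1 -> Z7
  P3: Z5 <- Z1 -> Z7
The empty set is not sufficient: P1 (Z5 <- Z10 -> Z1 -> Z7) has no collider blocking it and no conditioned non-collider, so it is open.
Try {Z1}:
  P1: blocked at chain node Z1 ∈ conditioning set.
  P2: blocked at collider Z3 (neither it nor any descendant is in the conditioning set).
  P3: blocked at fork node Z1 ∈ conditioning set.
{Z1} contains no descendant of Z5 and blocks every backdoor path.
No other singleton works — e.g. {Z10} leaves P3 open — so {Z1} is the unique smallest valid adjustment set.

{Z1}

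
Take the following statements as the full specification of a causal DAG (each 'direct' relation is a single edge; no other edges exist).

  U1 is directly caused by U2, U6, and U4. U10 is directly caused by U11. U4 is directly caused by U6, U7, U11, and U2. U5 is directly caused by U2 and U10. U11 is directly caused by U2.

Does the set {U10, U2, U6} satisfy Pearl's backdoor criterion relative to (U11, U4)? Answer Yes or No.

No

Backdoor paths from U11 to U4 (paths whose first edge points into U11):
  P1: U11 <- U2 -> U4
  P2: U11 <- U2 -> U1 <- U6 -> U4
  P3: U11 <- U2 -> U1 <- U4
Condition 1 (no descendant of U11 in the set): FAILS — U10 is a descendant of U11.
Condition 2 (every backdoor path blocked by {U10, U2, U6}):
  P1: blocked at fork node U2 ∈ conditioning set.
  P2: blocked at fork node U2 ∈ conditioning set.
  P3: blocked at fork node U2 ∈ conditioning set.
{U10, U2, U6} does not satisfy the backdoor criterion.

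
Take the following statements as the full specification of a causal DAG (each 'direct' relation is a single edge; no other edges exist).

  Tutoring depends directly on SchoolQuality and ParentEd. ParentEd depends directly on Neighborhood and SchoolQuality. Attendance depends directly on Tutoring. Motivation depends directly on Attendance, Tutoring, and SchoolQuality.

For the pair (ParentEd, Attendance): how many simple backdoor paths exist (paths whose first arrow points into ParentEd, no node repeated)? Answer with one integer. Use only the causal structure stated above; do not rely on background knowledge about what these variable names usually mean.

4

A backdoor path from ParentEd to Attendance is any simple undirected path whose first edge points into ParentEd (i.e. leaves ParentEd via a parent).
Parents of ParentEd: {Neighborhood, SchoolQuality}.
Enumerating:
  P1: ParentEd <- SchoolQuality -> Tutoring -> Attendance
  P2: ParentEd <- SchoolQuality -> Tutoring -> Motivation <- Attendance
  P3: ParentEd <- SchoolQuality -> Motivation <- Tutoring -> Attendance
  P4: ParentEd <- SchoolQuality -> Motivation <- Attendance
That exhausts the simple backdoor paths. Count: 4.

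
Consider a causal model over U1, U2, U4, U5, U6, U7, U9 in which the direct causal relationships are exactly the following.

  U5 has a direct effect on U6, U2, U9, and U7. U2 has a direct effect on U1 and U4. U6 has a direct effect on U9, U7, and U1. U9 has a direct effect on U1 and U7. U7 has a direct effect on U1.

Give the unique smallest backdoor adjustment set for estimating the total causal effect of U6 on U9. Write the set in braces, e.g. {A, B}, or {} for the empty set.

{U5}

Variables eligible for adjustment (non-descendants of U6, excluding U6 and U9): {U2, U4, U5}.
Backdoor paths from U6 to U9:
  P1: U6 <- U5 -> U2 -> U1 <- U9
  P2: U6 <- U5 -> U2 -> U1 <- U7 <- U9
  P3: U6 <- U5 -> U9
  P4: U6 <- U5 -> U7 <- U9
  P5: U6 <- U5 -> U7 -> U1 <- U9
The empty set is not sufficient: P3 (U6 <- U5 -> U9) has no collider blocking it and no conditioned non-collider, so it is open.
Try {U5}:
  P1: blocked at fork node U5 ∈ conditioning set.
  P2: blocked at fork node U5 ∈ conditioning set.
  P3: blocked at fork node U5 ∈ conditioning set.
  P4: blocked at fork node U5 ∈ conditioning set.
  P5: blocked at fork node U5 ∈ conditioning set.
{U5} contains no descendant of U6 and blocks every backdoor path.
No other singleton works — e.g. {U2} leaves P3 open — so {U5} is the unique smallest valid adjustment set.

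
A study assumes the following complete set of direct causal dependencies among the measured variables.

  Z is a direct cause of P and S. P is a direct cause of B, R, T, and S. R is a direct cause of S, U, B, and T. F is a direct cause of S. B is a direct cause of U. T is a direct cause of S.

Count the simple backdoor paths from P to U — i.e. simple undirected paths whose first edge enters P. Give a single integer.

4

A backdoor path from P to U is any simple undirected path whose first edge points into P (i.e. leaves P via a parent).
Parents of P: {Z}.
Enumerating:
  P1: P <- Z -> S <- R -> B -> U
  P2: P <- Z -> S <- R -> U
  P3: P <- Z -> S <- T <- R -> B -> U
  P4: P <- Z -> S <- T <- R -> U
That exhausts the simple backdoor paths. Count: 4.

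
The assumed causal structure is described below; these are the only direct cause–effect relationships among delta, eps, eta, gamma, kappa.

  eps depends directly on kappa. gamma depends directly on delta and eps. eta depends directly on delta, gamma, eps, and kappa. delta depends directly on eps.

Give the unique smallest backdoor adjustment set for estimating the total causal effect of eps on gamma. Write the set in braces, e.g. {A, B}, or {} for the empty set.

Variables eligible for adjustment (non-descendants of eps, excluding eps and gamma): {kappa}.
Backdoor paths from eps to gamma:
  P1: eps <- kappa -> eta <- delta -> gamma
  P2: eps <- kappa -> eta <- gamma
Each backdoor path contains an unconditioned collider, so every path is already blocked with the empty conditioning set:
  P1: blocked at collider eta (neither it nor any descendant is in the conditioning set).
  P2: blocked at collider eta (neither it nor any descendant is in the conditioning set).
The empty set is therefore the unique smallest valid set.

{}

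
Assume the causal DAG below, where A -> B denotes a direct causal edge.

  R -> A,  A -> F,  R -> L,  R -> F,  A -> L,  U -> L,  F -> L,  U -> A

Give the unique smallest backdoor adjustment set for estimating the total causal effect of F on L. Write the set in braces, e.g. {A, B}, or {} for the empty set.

Variables eligible for adjustment (non-descendants of F, excluding F and L): {A, R, U}.
Backdoor paths from F to L:
  P1: F <- R -> A <- U -> L
  P2: F <- R -> A -> L
  P3: F <- R -> L
  P4: F <- A <- R -> L
  P5: F <- A <- U -> L
  P6: F <- A -> L
The empty set is not sufficient: P2 (F <- R -> A -> L) has no collider blocking it and no conditioned non-collider, so it is open.
Try {A, R}:
  P1: blocked at fork node R ∈ conditioning set.
  P2: blocked at fork node R ∈ conditioning set.
  P3: blocked at fork node R ∈ conditioning set.
  P4: blocked at chain node A ∈ conditioning set.
  P5: blocked at chain node A ∈ conditioning set.
  P6: blocked at fork node A ∈ conditioning set.
{A, R} contains no descendant of F and blocks every backdoor path.
Every element of {A, R} is needed (dropping A leaves P5 open; dropping R leaves P1 open), so no proper subset is valid.
Among all size-2 subsets of the eligible variables, only {A, R} blocks every backdoor path, so it is the unique smallest valid adjustment set.

{A, R}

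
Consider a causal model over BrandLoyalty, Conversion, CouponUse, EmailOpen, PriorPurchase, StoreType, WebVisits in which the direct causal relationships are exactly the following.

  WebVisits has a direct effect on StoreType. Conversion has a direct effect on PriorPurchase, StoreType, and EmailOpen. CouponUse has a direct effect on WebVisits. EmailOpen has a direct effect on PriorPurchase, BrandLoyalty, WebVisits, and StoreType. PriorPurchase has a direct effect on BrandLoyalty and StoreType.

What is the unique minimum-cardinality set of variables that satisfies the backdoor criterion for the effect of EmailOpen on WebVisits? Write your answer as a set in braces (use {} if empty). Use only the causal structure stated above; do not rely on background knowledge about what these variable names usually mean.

{}

Variables eligible for adjustment (non-descendants of EmailOpen, excluding EmailOpen and WebVisits): {Conversion, CouponUse}.
Backdoor paths from EmailOpen to WebVisits:
  P1: EmailOpen <- Conversion -> PriorPurchase -> StoreType <- WebVisits
  P2: EmailOpen <- Conversion -> StoreType <- WebVisits
Each backdoor path contains an unconditioned collider, so every path is already blocked with the empty conditioning set:
  P1: blocked at collider StoreType (neither it nor any descendant is in the conditioning set).
  P2: blocked at collider StoreType (neither it nor any descendant is in the conditioning set).
The empty set is therefore the unique smallest valid set.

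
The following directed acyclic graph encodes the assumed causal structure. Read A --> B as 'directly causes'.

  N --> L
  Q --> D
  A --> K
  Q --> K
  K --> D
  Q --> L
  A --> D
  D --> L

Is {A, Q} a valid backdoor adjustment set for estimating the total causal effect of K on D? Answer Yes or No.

Backdoor paths from K to D (paths whose first edge points into K):
  P1: K <- Q -> D
  P2: K <- Q -> L <- D
  P3: K <- A -> D
Condition 1 (no descendant of K in the set): holds — descendants of K are {D, L}; none are in {A, Q}.
Condition 2 (every backdoor path blocked by {A, Q}):
  P1: blocked at fork node Q ∈ conditioning set.
  P2: blocked at fork node Q ∈ conditioning set.
  P3: blocked at fork node A ∈ conditioning set.
{A, Q} satisfies the backdoor criterion.

Yes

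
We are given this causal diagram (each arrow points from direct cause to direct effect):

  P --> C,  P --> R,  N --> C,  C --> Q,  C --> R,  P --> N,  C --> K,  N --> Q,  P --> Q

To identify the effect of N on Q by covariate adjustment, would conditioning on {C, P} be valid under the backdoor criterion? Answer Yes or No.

Backdoor paths from N to Q (paths whose first edge points into N):
  P1: N <- P -> C -> Q
  P2: N <- P -> R <- C -> Q
  P3: N <- P -> Q
Condition 1 (no descendant of N in the set): FAILS — C is a descendant of N.
Condition 2 (every backdoor path blocked by {C, P}):
  P1: blocked at fork node P ∈ conditioning set.
  P2: blocked at fork node P ∈ conditioning set.
  P3: blocked at fork node P ∈ conditioning set.
{C, P} does not satisfy the backdoor criterion.

No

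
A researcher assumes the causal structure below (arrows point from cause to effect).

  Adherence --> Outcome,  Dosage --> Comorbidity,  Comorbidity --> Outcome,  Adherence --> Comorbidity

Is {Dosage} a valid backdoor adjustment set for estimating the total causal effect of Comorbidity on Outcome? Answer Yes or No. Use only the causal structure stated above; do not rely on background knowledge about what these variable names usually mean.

No

Backdoor paths from Comorbidity to Outcome (paths whose first edge points into Comorbidity):
  P1: Comorbidity <- Adherence -> Outcome
Condition 1 (no descendant of Comorbidity in the set): holds — descendants of Comorbidity are {Outcome}; none are in {Dosage}.
Condition 2 (every backdoor path blocked by {Dosage}):
  P1: open — no interior node is in the conditioning set.
{Dosage} does not satisfy the backdoor criterion.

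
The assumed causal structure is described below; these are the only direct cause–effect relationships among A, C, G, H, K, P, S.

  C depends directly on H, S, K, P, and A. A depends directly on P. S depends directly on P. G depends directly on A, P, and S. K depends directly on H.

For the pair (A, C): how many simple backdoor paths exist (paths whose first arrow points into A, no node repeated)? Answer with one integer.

3

A backdoor path from A to C is any simple undirected path whose first edge points into A (i.e. leaves A via a parent).
Parents of A: {P}.
Enumerating:
  P1: A <- P -> S -> C
  P2: A <- P -> G <- S -> C
  P3: A <- P -> C
That exhausts the simple backdoor paths. Count: 3.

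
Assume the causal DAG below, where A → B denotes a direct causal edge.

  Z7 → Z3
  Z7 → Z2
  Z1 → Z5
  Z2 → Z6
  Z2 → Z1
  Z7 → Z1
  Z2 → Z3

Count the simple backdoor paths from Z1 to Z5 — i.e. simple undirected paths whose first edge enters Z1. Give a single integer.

0

A backdoor path from Z1 to Z5 is any simple undirected path whose first edge points into Z1 (i.e. leaves Z1 via a parent).
Parents of Z1: {Z2, Z7}.
No simple path from any parent of Z1 reaches Z5 without revisiting Z1, so there are no backdoor paths.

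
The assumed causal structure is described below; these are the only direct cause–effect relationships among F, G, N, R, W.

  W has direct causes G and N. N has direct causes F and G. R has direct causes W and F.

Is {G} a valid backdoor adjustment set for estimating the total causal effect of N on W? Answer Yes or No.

Yes

Backdoor paths from N to W (paths whose first edge points into N):
  P1: N <- G -> W
  P2: N <- F -> R <- W
Condition 1 (no descendant of N in the set): holds — descendants of N are {R, W}; none are in {G}.
Condition 2 (every backdoor path blocked by {G}):
  P1: blocked at fork node G ∈ conditioning set.
  P2: blocked at collider R (neither it nor any descendant is in the conditioning set).
{G} satisfies the backdoor criterion.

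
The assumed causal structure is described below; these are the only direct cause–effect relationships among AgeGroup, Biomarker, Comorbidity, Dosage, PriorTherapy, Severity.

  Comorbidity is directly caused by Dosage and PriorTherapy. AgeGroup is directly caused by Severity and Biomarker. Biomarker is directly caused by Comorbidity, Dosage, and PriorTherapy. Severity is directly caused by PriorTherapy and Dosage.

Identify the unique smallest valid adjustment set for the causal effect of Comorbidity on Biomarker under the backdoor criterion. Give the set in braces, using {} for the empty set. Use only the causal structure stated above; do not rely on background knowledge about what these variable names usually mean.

Variables eligible for adjustment (non-descendants of Comorbidity, excluding Comorbidity and Biomarker): {Dosage, PriorTherapy, Severity}.
Backdoor paths from Comorbidity to Biomarker:
  P1: Comorbidity <- PriorTherapy -> Severity <- Dosage -> Biomarker
  P2: Comorbidity <- PriorTherapy -> Severity -> AgeGroup <- Biomarker
  P3: Comorbidity <- PriorTherapy -> Biomarker
  P4: Comorbidity <- Dosage -> Severity <- PriorTherapy -> Biomarker
  P5: Comorbidity <- Dosage -> Severity -> AgeGroup <- Biomarker
  P6: Comorbidity <- Dosage -> Biomarker
The empty set is not sufficient: P3 (Comorbidity <- PriorTherapy -> Biomarker) has no collider blocking it and no conditioned non-collider, so it is open.
Try {Dosage, PriorTherapy}:
  P1: blocked at fork node PriorTherapy ∈ conditioning set.
  P2: blocked at fork node PriorTherapy ∈ conditioning set.
  P3: blocked at fork node PriorTherapy ∈ conditioning set.
  P4: blocked at fork node Dosage ∈ conditioning set.
  P5: blocked at fork node Dosage ∈ conditioning set.
  P6: blocked at fork node Dosage ∈ conditioning set.
{Dosage, PriorTherapy} contains no descendant of Comorbidity and blocks every backdoor path.
Every element of {Dosage, PriorTherapy} is needed (dropping Dosage leaves P6 open; dropping PriorTherapy leaves P3 open), so no proper subset is valid.
Among all size-2 subsets of the eligible variables, only {Dosage, PriorTherapy} blocks every backdoor path, so it is the unique smallest valid adjustment set.

{Dosage, PriorTherapy}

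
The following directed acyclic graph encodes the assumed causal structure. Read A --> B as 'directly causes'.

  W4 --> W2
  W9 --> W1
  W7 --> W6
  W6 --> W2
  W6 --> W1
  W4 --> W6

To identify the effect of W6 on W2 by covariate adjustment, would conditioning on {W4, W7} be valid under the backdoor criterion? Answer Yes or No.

Backdoor paths from W6 to W2 (paths whose first edge points into W6):
  P1: W6 <- W4 -> W2
Condition 1 (no descendant of W6 in the set): holds — descendants of W6 are {W1, W2}; none are in {W4, W7}.
Condition 2 (every backdoor path blocked by {W4, W7}):
  P1: blocked at fork node W4 ∈ conditioning set.
{W4, W7} satisfies the backdoor criterion.

Yes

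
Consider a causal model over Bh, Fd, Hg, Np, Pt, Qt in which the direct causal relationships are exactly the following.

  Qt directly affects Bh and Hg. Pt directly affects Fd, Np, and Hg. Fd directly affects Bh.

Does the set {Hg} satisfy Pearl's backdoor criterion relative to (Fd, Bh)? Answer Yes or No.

No

Backdoor paths from Fd to Bh (paths whose first edge points into Fd):
  P1: Fd <- Pt -> Hg <- Qt -> Bh
Condition 1 (no descendant of Fd in the set): holds — descendants of Fd are {Bh}; none are in {Hg}.
Condition 2 (every backdoor path blocked by {Hg}):
  P1: open — collider(s) Hg are conditioned on (or have a conditioned descendant) and no non-collider on the path is in the set.
{Hg} does not satisfy the backdoor criterion.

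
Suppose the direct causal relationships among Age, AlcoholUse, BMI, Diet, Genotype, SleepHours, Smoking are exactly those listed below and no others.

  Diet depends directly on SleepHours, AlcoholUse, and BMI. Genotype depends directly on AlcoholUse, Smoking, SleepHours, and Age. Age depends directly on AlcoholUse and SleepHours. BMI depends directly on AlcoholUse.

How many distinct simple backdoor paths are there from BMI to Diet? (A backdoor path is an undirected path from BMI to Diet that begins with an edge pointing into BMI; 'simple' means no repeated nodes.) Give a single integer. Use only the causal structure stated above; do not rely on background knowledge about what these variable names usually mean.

A backdoor path from BMI to Diet is any simple undirected path whose first edge points into BMI (i.e. leaves BMI via a parent).
Parents of BMI: {AlcoholUse}.
Enumerating:
  P1: BMI <- AlcoholUse -> Diet
  P2: BMI <- AlcoholUse -> Age <- SleepHours -> Diet
  P3: BMI <- AlcoholUse -> Age -> Genotype <- SleepHours -> Diet
  P4: BMI <- AlcoholUse -> Genotype <- SleepHours -> Diet
  P5: BMI <- AlcoholUse -> Genotype <- Age <- SleepHours -> Diet
That exhausts the simple backdoor paths. Count: 5.

5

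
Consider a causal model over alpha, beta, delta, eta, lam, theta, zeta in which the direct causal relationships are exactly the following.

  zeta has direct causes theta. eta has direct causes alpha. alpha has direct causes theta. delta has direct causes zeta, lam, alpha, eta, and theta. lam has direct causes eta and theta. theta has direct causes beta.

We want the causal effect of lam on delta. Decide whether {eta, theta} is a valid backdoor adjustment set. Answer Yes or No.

Backdoor paths from lam to delta (paths whose first edge points into lam):
  P1: lam <- theta -> zeta -> delta
  P2: lam <- theta -> alpha -> eta -> delta
  P3: lam <- theta -> alpha -> delta
  P4: lam <- theta -> delta
  P5: lam <- eta <- alpha <- theta -> zeta -> delta
  P6: lam <- eta <- alpha <- theta -> delta
  P7: lam <- eta <- alpha -> delta
  P8: lam <- eta -> delta
Condition 1 (no descendant of lam in the set): holds — descendants of lam are {delta}; none are in {eta, theta}.
Condition 2 (every backdoor path blocked by {eta, theta}):
  P1: blocked at fork node theta ∈ conditioning set.
  P2: blocked at fork node theta ∈ conditioning set.
  P3: blocked at fork node theta ∈ conditioning set.
  P4: blocked at fork node theta ∈ conditioning set.
  P5: blocked at chain node eta ∈ conditioning set.
  P6: blocked at chain node eta ∈ conditioning set.
  P7: blocked at chain node eta ∈ conditioning set.
  P8: blocked at fork node eta ∈ conditioning set.
{eta, theta} satisfies the backdoor criterion.

Yes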